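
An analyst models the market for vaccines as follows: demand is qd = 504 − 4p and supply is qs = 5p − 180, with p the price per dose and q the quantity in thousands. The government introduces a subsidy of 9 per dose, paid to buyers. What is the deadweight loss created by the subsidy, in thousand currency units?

Deadweight loss = 90 thousand.

Without the subsidy, 504 − 4p = 5p − 180 gives 9p = 684, so p* = 76 and q* = 200.
With a per-unit subsidy paid to buyers, each effectively pays p − 9, so demand becomes qd = 504 − 4(p − 9).
New equilibrium: buyers pay 71, suppliers receive 80, q = 220. (Wedge: pb − ps = −9.)
Quantity rises by |ΔQ| = |200 − 220| = 20.
DWL = ½ · t · |ΔQ| = ½ · 9 · 20 = 90.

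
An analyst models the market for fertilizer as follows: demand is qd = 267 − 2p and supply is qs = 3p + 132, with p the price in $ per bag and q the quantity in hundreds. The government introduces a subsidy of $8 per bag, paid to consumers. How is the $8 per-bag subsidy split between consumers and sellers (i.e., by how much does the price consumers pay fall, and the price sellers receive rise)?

Before the subsidy: set 267 − 2p = 3p + 132 → p* = $27, q* = 213.
With a per-unit subsidy paid to consumers, each effectively pays p − 8, so demand becomes qd = 267 − 2(p − 8).
Solving gives q = 222.6 with consumers paying $22.2 and sellers receiving $30.2 (the $8 wedge).
Gain to consumers: $4.8; to sellers: $3.2. (They sum to $8.)

Consumers gain $4.8 per bag; sellers gain $3.2 per bag.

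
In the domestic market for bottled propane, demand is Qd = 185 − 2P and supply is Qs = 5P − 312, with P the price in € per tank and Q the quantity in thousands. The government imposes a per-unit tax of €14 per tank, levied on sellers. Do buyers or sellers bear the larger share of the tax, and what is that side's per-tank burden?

Before the tax: set 185 − 2P = 5P − 312 → P* = €71, Q* = 43.
With the tax collected from sellers, supply shifts: Qs = 5(P − 14) − 312.
Solving gives Q = 23 with buyers paying €81 and sellers receiving €67 (the €14 wedge).
Per-tank burden: buyers €10, sellers €4.
Buyers take the larger share because demand is less price-elastic here (demand slope 2 vs supply slope 5).

Buyers bear the larger share: €10 per tank.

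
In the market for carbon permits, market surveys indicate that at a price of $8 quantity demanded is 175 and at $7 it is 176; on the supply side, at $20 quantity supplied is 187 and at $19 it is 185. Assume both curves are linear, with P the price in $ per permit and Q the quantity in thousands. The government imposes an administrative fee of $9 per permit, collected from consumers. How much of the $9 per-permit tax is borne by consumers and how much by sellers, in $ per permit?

Consumers bear $6 per permit; sellers bear $3 per permit.

Demand slope: (176 − 175)/(7 − 8) = -1, so Qd = 183 − P.
Supply slope: (185 − 187)/(19 − 20) = 2, so Qs = 2P + 147.
Before the tax: set 183 − P = 2P + 147 → P* = $12, Q* = 171.
With the tax collected from consumers, demand (in seller-price terms) shifts: Qd = 183 − (P + 9).
New equilibrium: consumers pay $18, sellers receive $9, Q = 165. (Wedge: Pb − Ps = 9.)
Burden on consumers: $6; on sellers: $3. (They sum to $9.)
The less price-elastic side of the market bears the larger share of a per-unit tax.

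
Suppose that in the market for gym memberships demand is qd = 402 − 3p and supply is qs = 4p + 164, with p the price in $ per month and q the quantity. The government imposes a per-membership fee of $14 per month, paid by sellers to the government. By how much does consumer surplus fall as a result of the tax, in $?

Consumer surplus falls by $2304.

Without the tax, 402 − 3p = 4p + 164 gives 7p = 238, so p* = $34 and q* = 300.
With the tax collected from sellers, supply shifts: qs = 4(p − 14) + 164.
Solving gives q = 276 with buyers paying $42 and sellers receiving $28 (the $14 wedge).
ΔCS is the trapezoid between Q = 276 and Q = 300 of height $8: ½ · (300 + 276) · 8 = $2304.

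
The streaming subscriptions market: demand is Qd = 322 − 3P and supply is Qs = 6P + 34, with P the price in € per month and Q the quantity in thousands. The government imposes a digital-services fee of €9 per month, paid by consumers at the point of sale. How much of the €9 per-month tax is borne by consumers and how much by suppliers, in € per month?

Without the tax, 322 − 3P = 6P + 34 gives 9P = 288, so P* = €32 and Q* = 226.
With the tax collected from consumers, demand (in seller-price terms) shifts: Qd = 322 − 3(P + 9).
Solving gives Q = 208 with consumers paying €38 and suppliers receiving €29 (the €9 wedge).
Burden on consumers: €6; on suppliers: €3. (They sum to €9.)
The less price-elastic side of the market bears the larger share of a per-unit tax.

Consumers bear €6 per month; suppliers bear €3 per month.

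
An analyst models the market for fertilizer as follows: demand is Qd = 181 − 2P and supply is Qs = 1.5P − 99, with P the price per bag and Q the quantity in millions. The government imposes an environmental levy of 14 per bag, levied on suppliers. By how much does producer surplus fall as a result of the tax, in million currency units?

Producer surplus falls by 120 million.

Without the tax, 181 − 2P = 1.5P − 99 gives 3.5P = 280, so P* = 80 and Q* = 21.
With the tax collected from suppliers, supply shifts: Qs = 1.5(P − 14) − 99.
Solving gives Q = 9 with consumers paying 86 and suppliers receiving 72 (the 14 wedge).
ΔPS is the trapezoid between Q = 9 and Q = 21 of height 8: ½ · (21 + 9) · 8 = 120.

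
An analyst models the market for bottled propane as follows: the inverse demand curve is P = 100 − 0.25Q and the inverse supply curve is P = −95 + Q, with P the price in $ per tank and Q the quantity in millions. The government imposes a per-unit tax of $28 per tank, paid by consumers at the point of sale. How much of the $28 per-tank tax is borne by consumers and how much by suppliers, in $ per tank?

Rewrite in direct form: Qd = 400 − 4P and Qs = P + 95.
Before the tax: set 400 − 4P = P + 95 → P* = $61, Q* = 156.
With the tax collected from consumers, demand (in seller-price terms) shifts: Qd = 400 − 4(P + 28).
New equilibrium: consumers pay $66.6, suppliers receive $38.6, Q = 133.6. (Wedge: Pb − Ps = 28.)
Burden on consumers: $5.6; on suppliers: $22.4. (They sum to $28.)

Consumers bear $5.6 per tank; suppliers bear $22.4 per tank.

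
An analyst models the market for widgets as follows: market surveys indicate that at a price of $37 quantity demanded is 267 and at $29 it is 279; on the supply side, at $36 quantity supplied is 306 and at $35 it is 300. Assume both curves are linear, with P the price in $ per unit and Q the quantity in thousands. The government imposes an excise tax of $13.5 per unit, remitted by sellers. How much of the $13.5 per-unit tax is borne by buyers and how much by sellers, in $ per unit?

Demand slope: (279 − 267)/(29 − 37) = -1.5, so Qd = 322.5 − 1.5P.
Supply slope: (300 − 306)/(35 − 36) = 6, so Qs = 6P + 90.
Before the tax: set 322.5 − 1.5P = 6P + 90 → P* = $31, Q* = 276.
With the tax collected from sellers, supply shifts: Qs = 6(P − 13.5) + 90.
New equilibrium: buyers pay $41.8, sellers receive $28.3, Q = 259.8. (Wedge: Pb − Ps = 13.5.)
Burden on buyers: $10.8; on sellers: $2.7. (They sum to $13.5.)

Buyers bear $10.8 per unit; sellers bear $2.7 per unit.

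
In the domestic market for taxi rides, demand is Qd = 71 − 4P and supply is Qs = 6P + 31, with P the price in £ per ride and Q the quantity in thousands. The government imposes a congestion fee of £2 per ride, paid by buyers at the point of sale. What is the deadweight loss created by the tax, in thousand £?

Deadweight loss = £4.8 thousand.

Without the tax, 71 − 4P = 6P + 31 gives 10P = 40, so P* = £4 and Q* = 55.
With the tax collected from buyers, demand (in seller-price terms) shifts: Qd = 71 − 4(P + 2).
New equilibrium: buyers pay £5.2, suppliers receive £3.2, Q = 50.2. (Wedge: Pb − Ps = 2.)
Quantity falls by |ΔQ| = |55 − 50.2| = 4.8.
DWL = ½ · t · |ΔQ| = ½ · 2 · 4.8 = £4.8.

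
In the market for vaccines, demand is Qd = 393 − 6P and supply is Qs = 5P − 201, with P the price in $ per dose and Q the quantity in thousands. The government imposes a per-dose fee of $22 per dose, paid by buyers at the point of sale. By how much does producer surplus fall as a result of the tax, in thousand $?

Before the tax: set 393 − 6P = 5P − 201 → P* = $54, Q* = 69.
With the tax collected from buyers, demand (in seller-price terms) shifts: Qd = 393 − 6(P + 22).
Solving gives Q = 9 with buyers paying $64 and sellers receiving $42 (the $22 wedge).
ΔPS is the trapezoid between Q = 9 and Q = 69 of height $12: ½ · (69 + 9) · 12 = $468.

Producer surplus falls by $468 thousand.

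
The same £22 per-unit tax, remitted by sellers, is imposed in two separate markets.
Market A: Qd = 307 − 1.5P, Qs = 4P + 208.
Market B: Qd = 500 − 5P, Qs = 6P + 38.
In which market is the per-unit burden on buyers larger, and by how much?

Market A, by £4.

Market A: pre-tax P* = £18, Q* = 280; post-tax Q = 256; per-unit burden on buyers = £16.
Market B: pre-tax P* = £42, Q* = 290; post-tax Q = 230; per-unit burden on buyers = £12.
Difference: £16 vs £12 → market A is larger by £4.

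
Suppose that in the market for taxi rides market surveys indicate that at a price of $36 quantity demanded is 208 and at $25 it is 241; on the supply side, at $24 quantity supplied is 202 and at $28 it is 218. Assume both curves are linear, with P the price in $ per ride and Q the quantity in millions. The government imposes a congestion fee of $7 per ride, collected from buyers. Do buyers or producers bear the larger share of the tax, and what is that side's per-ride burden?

Buyers bear the larger share: $4 per ride.

Demand slope: (241 − 208)/(25 − 36) = -3, so Qd = 316 − 3P.
Supply slope: (218 − 202)/(28 − 24) = 4, so Qs = 4P + 106.
Before the tax: set 316 − 3P = 4P + 106 → P* = $30, Q* = 226.
With the tax collected from buyers, demand (in seller-price terms) shifts: Qd = 316 − 3(P + 7).
New equilibrium: buyers pay $34, producers receive $27, Q = 214. (Wedge: Pb − Ps = 7.)
Per-ride burden: buyers $4, producers $3.
Buyers take the larger share because demand is less price-elastic here (demand slope 3 vs supply slope 4).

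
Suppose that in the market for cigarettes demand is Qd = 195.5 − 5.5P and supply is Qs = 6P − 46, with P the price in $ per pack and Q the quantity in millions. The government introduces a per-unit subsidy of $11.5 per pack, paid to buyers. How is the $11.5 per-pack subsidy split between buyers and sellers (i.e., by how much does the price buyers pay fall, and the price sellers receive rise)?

Buyers gain $6 per pack; sellers gain $5.5 per pack.

Without the subsidy, 195.5 − 5.5P = 6P − 46 gives 11.5P = 241.5, so P* = $21 and Q* = 80.
With a per-unit subsidy paid to buyers, each effectively pays P − 11.5, so demand becomes Qd = 195.5 − 5.5(P − 11.5).
New equilibrium: buyers pay $15, sellers receive $26.5, Q = 113. (Wedge: Pb − Ps = −11.5.)
Gain to buyers: $6; to sellers: $5.5. (They sum to $11.5.)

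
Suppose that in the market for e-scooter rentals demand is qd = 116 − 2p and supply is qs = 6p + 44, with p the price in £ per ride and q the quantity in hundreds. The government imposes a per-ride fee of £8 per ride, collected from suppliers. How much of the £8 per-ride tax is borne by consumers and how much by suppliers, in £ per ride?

Consumers bear £6 per ride; suppliers bear £2 per ride.

Without the tax, 116 − 2p = 6p + 44 gives 8p = 72, so p* = £9 and q* = 98.
With the tax collected from suppliers, supply shifts: qs = 6(p − 8) + 44.
New equilibrium: consumers pay £15, suppliers receive £7, q = 86. (Wedge: pb − ps = 8.)
Burden on consumers: £6; on suppliers: £2. (They sum to £8.)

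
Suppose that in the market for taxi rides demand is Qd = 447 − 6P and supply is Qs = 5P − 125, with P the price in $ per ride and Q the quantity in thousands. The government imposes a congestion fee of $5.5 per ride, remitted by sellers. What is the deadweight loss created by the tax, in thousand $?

Before the tax: set 447 − 6P = 5P − 125 → P* = $52, Q* = 135.
With the tax collected from sellers, supply shifts: Qs = 5(P − 5.5) − 125.
Solving gives Q = 120 with consumers paying $54.5 and sellers receiving $49 (the $5.5 wedge).
Quantity falls by |ΔQ| = |135 − 120| = 15.
DWL = ½ · t · |ΔQ| = ½ · 5.5 · 15 = $41.25.

Deadweight loss = $41.25 thousand.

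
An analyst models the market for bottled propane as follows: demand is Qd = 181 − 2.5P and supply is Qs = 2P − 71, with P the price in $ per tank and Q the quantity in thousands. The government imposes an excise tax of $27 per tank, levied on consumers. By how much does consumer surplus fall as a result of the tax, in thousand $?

Consumer surplus falls by $312 thousand.

Before the tax: set 181 − 2.5P = 2P − 71 → P* = $56, Q* = 41.
With the tax collected from consumers, demand (in seller-price terms) shifts: Qd = 181 − 2.5(P + 27).
Solving gives Q = 11 with consumers paying $68 and suppliers receiving $41 (the $27 wedge).
ΔCS is the trapezoid between Q = 11 and Q = 41 of height $12: ½ · (41 + 11) · 12 = $312.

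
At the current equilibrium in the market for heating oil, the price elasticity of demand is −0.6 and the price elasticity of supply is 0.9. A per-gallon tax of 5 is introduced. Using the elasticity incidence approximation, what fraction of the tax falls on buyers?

Incidence ratio: buyers' share ≈ εs / (εs + |εd|) = 0.9 / (0.9 + 0.6) = 0.6.
Supply is the more elastic side, so buyers bear the larger share.

Buyers' share ≈ 0.6.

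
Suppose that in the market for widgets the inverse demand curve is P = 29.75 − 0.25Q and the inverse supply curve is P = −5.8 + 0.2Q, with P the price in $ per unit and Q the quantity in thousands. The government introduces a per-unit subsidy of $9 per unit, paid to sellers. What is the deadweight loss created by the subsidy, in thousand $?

Inverting to Q(P) form: Qd = 119 − 4P; Qs = 5P + 29.
Before the subsidy: set 119 − 4P = 5P + 29 → P* = $10, Q* = 79.
With a per-unit subsidy paid to sellers, each receives P + 9 per unit sold, so supply becomes Qs = 5(P + 9) + 29.
New equilibrium: buyers pay $5, sellers receive $14, Q = 99. (Wedge: Pb − Ps = −9.)
Quantity rises by |ΔQ| = |79 − 99| = 20.
DWL = ½ · t · |ΔQ| = ½ · 9 · 20 = $90.

Deadweight loss = $90 thousand.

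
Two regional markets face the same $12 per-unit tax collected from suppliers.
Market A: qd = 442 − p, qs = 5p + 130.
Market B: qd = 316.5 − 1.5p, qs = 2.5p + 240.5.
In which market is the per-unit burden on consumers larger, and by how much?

Market A, by $2.5.

Market A: pre-tax p* = $52, q* = 390; post-tax q = 380; per-unit burden on consumers = $10.
Market B: pre-tax p* = $19, q* = 288; post-tax q = 276.75; per-unit burden on consumers = $7.5.
Difference: $10 vs $7.5 → market A is larger by $2.5.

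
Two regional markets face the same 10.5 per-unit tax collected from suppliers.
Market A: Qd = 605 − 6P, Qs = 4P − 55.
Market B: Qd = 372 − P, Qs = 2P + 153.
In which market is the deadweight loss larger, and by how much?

Market A, by 95.55.

Market A: pre-tax P* = 66, Q* = 209; post-tax Q = 183.8; deadweight loss = 132.3.
Market B: pre-tax P* = 73, Q* = 299; post-tax Q = 292; deadweight loss = 36.75.
Difference: 132.3 vs 36.75 → market A is larger by 95.55.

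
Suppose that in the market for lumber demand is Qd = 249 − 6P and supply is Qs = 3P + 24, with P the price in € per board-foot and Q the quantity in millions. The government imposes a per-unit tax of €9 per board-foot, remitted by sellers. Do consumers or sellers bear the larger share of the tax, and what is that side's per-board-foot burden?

Sellers bear the larger share: €6 per board-foot.

Before the tax: set 249 − 6P = 3P + 24 → P* = €25, Q* = 99.
With the tax collected from sellers, supply shifts: Qs = 3(P − 9) + 24.
New equilibrium: consumers pay €28, sellers receive €19, Q = 81. (Wedge: Pb − Ps = 9.)
Per-board-foot burden: consumers €3, sellers €6.
Sellers take the larger share because supply is less price-elastic here (demand slope 6 vs supply slope 3).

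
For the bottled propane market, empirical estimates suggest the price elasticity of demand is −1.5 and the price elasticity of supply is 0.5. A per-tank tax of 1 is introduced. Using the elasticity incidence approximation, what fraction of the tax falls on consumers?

Consumers' share ≈ 0.25.

Incidence ratio: consumers' share ≈ εs / (εs + |εd|) = 0.5 / (0.5 + 1.5) = 0.25.
Supply is the less elastic side, so consumers bear the smaller share.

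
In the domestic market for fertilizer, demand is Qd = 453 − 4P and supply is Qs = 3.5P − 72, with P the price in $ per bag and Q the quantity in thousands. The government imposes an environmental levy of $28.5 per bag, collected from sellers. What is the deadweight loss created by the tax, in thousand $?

Before the tax: set 453 − 4P = 3.5P − 72 → P* = $70, Q* = 173.
With the tax collected from sellers, supply shifts: Qs = 3.5(P − 28.5) − 72.
New equilibrium: consumers pay $83.3, sellers receive $54.8, Q = 119.8. (Wedge: Pb − Ps = 28.5.)
Quantity falls by |ΔQ| = |173 − 119.8| = 53.2.
DWL = ½ · t · |ΔQ| = ½ · 28.5 · 53.2 = $758.1.

Deadweight loss = $758.1 thousand.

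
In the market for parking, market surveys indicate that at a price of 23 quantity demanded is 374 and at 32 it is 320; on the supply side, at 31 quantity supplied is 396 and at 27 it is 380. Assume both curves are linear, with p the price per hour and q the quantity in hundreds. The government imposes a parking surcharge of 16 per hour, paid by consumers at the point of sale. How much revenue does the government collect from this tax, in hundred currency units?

Demand slope: (320 − 374)/(32 − 23) = -6, so qd = 512 − 6p.
Supply slope: (380 − 396)/(27 − 31) = 4, so qs = 4p + 272.
Before the tax: set 512 − 6p = 4p + 272 → p* = 24, q* = 368.
With the tax collected from consumers, demand (in seller-price terms) shifts: qd = 512 − 6(p + 16).
Solving gives q = 329.6 with consumers paying 30.4 and suppliers receiving 14.4 (the 16 wedge).
Revenue = t · Q = 16 · 329.6 = 5273.6.

Tax revenue = 5273.6 hundred.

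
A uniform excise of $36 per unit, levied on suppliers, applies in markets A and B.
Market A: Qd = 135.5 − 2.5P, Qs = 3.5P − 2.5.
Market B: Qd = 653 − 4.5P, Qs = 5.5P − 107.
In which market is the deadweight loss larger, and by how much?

Market B, by $658.8.

Market A: pre-tax P* = $23, Q* = 78; post-tax Q = 25.5; deadweight loss = $945.
Market B: pre-tax P* = $76, Q* = 311; post-tax Q = 221.9; deadweight loss = $1603.8.
Difference: $945 vs $1603.8 → market B is larger by $658.8.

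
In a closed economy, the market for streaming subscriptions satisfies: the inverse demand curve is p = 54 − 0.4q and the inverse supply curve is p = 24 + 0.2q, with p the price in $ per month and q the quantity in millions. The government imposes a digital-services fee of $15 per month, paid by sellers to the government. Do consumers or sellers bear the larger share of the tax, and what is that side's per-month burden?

Consumers bear the larger share: $10 per month.

Rewrite in direct form: qd = 135 − 2.5p and qs = 5p − 120.
Without the tax, 135 − 2.5p = 5p − 120 gives 7.5p = 255, so p* = $34 and q* = 50.
With the tax collected from sellers, supply shifts: qs = 5(p − 15) − 120.
Solving gives q = 25 with consumers paying $44 and sellers receiving $29 (the $15 wedge).
Per-month burden: consumers $10, sellers $5.
Consumers take the larger share because demand is less price-elastic here (demand slope 2.5 vs supply slope 5).
The less price-elastic side of the market bears the larger share of a per-unit tax.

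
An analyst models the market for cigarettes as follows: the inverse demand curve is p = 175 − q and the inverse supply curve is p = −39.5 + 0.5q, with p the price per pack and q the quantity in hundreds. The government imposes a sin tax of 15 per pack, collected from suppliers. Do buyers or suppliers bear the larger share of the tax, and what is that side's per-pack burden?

Rewrite in direct form: qd = 175 − p and qs = 2p + 79.
Without the tax, 175 − p = 2p + 79 gives 3p = 96, so p* = 32 and q* = 143.
With the tax collected from suppliers, supply shifts: qs = 2(p − 15) + 79.
Solving gives q = 133 with buyers paying 42 and suppliers receiving 27 (the 15 wedge).
Per-pack burden: buyers 10, suppliers 5.
Buyers take the larger share because demand is less price-elastic here (demand slope 1 vs supply slope 2).
The less price-elastic side of the market bears the larger share of a per-unit tax.

Buyers bear the larger share: 10 per pack.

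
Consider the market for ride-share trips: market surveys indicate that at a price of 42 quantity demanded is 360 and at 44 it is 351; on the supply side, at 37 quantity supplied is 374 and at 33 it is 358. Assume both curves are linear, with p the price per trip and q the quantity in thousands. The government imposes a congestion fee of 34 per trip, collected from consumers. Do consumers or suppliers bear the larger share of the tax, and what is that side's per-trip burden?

Suppliers bear the larger share: 18 per trip.

Demand slope: (351 − 360)/(44 − 42) = -4.5, so qd = 549 − 4.5p.
Supply slope: (358 − 374)/(33 − 37) = 4, so qs = 4p + 226.
Before the tax: set 549 − 4.5p = 4p + 226 → p* = 38, q* = 378.
With the tax collected from consumers, demand (in seller-price terms) shifts: qd = 549 − 4.5(p + 34).
New equilibrium: consumers pay 54, suppliers receive 20, q = 306. (Wedge: pb − ps = 34.)
Per-trip burden: consumers 16, suppliers 18.
Suppliers take the larger share because supply is less price-elastic here (demand slope 4.5 vs supply slope 4).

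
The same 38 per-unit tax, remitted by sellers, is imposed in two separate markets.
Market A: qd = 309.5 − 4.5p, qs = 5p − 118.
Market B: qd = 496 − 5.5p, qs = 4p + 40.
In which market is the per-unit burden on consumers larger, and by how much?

Market A, by 4.

Market A: pre-tax p* = 45, q* = 107; post-tax q = 17; per-unit burden on consumers = 20.
Market B: pre-tax p* = 48, q* = 232; post-tax q = 144; per-unit burden on consumers = 16.
Difference: 20 vs 16 → market A is larger by 4.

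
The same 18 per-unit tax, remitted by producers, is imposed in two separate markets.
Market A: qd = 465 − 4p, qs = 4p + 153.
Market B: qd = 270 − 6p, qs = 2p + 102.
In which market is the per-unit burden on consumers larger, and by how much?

Market A: pre-tax p* = 39, q* = 309; post-tax q = 273; per-unit burden on consumers = 9.
Market B: pre-tax p* = 21, q* = 144; post-tax q = 117; per-unit burden on consumers = 4.5.
Difference: 9 vs 4.5 → market A is larger by 4.5.

Market A, by 4.5.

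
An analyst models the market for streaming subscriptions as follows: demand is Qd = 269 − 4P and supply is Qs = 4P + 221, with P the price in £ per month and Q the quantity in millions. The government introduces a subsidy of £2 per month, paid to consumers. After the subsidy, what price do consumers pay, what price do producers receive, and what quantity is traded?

Before the subsidy: set 269 − 4P = 4P + 221 → P* = £6, Q* = 245.
With a per-unit subsidy paid to consumers, each effectively pays P − 2, so demand becomes Qd = 269 − 4(P − 2).
New equilibrium: consumers pay £5, producers receive £7, Q = 249. (Wedge: Pb − Ps = −2.)

Consumers pay £5; producers receive £7; quantity = 249.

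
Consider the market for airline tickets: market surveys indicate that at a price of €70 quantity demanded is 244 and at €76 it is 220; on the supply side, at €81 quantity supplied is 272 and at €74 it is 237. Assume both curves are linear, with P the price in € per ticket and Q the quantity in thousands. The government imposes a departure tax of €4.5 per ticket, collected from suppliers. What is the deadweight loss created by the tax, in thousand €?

Demand slope: (220 − 244)/(76 − 70) = -4, so Qd = 524 − 4P.
Supply slope: (237 − 272)/(74 − 81) = 5, so Qs = 5P − 133.
Without the tax, 524 − 4P = 5P − 133 gives 9P = 657, so P* = €73 and Q* = 232.
With the tax collected from suppliers, supply shifts: Qs = 5(P − 4.5) − 133.
Solving gives Q = 222 with buyers paying €75.5 and suppliers receiving €71 (the €4.5 wedge).
Quantity falls by |ΔQ| = |232 − 222| = 10.
DWL = ½ · t · |ΔQ| = ½ · 4.5 · 10 = €22.5.

Deadweight loss = €22.5 thousand.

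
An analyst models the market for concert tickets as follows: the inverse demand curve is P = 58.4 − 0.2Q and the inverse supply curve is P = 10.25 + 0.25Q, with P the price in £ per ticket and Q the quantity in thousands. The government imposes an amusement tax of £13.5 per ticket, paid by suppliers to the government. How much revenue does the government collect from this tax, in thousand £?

Tax revenue = £1039.5 thousand.

Inverting to Q(P) form: Qd = 292 − 5P; Qs = 4P − 41.
Before the tax: set 292 − 5P = 4P − 41 → P* = £37, Q* = 107.
With the tax collected from suppliers, supply shifts: Qs = 4(P − 13.5) − 41.
Solving gives Q = 77 with buyers paying £43 and suppliers receiving £29.5 (the £13.5 wedge).
Revenue = t · Q = 13.5 · 77 = £1039.5.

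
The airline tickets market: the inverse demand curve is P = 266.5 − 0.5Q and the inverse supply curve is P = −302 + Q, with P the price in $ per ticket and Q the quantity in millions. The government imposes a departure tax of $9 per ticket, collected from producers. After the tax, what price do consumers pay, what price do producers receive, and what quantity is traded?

Rewrite in direct form: Qd = 533 − 2P and Qs = P + 302.
Before the tax: set 533 − 2P = P + 302 → P* = $77, Q* = 379.
With the tax collected from producers, supply shifts: Qs = (P − 9) + 302.
New equilibrium: consumers pay $80, producers receive $71, Q = 373. (Wedge: Pb − Ps = 9.)
The less price-elastic side of the market bears the larger share of a per-unit tax.

Consumers pay $80; producers receive $71; quantity = 373.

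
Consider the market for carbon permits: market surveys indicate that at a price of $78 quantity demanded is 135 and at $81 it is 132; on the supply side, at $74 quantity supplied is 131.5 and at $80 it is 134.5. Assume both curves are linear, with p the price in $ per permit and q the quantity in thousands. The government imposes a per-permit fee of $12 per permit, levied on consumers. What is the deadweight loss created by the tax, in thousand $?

Deadweight loss = $24 thousand.

Demand slope: (132 − 135)/(81 − 78) = -1, so qd = 213 − p.
Supply slope: (134.5 − 131.5)/(80 − 74) = 0.5, so qs = 0.5p + 94.5.
Without the tax, 213 − p = 0.5p + 94.5 gives 1.5p = 118.5, so p* = $79 and q* = 134.
With the tax collected from consumers, demand (in seller-price terms) shifts: qd = 213 − (p + 12).
Solving gives q = 130 with consumers paying $83 and producers receiving $71 (the $12 wedge).
Quantity falls by |ΔQ| = |134 − 130| = 4.
DWL = ½ · t · |ΔQ| = ½ · 12 · 4 = $24.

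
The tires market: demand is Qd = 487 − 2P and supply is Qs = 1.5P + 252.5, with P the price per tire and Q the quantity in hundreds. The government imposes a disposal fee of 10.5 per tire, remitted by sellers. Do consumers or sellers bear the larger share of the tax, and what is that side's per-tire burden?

Sellers bear the larger share: 6 per tire.

Before the tax: set 487 − 2P = 1.5P + 252.5 → P* = 67, Q* = 353.
With the tax collected from sellers, supply shifts: Qs = 1.5(P − 10.5) + 252.5.
Solving gives Q = 344 with consumers paying 71.5 and sellers receiving 61 (the 10.5 wedge).
Per-tire burden: consumers 4.5, sellers 6.
Sellers take the larger share because supply is less price-elastic here (demand slope 2 vs supply slope 1.5).
The less price-elastic side of the market bears the larger share of a per-unit tax.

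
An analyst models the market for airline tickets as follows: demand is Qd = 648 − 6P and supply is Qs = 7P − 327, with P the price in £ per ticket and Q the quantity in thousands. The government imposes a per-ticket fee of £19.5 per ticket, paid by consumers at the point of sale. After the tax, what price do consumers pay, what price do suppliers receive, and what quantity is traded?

Consumers pay £85.5; suppliers receive £66; quantity = 135.

Before the tax: set 648 − 6P = 7P − 327 → P* = £75, Q* = 198.
With the tax collected from consumers, demand (in seller-price terms) shifts: Qd = 648 − 6(P + 19.5).
Solving gives Q = 135 with consumers paying £85.5 and suppliers receiving £66 (the £19.5 wedge).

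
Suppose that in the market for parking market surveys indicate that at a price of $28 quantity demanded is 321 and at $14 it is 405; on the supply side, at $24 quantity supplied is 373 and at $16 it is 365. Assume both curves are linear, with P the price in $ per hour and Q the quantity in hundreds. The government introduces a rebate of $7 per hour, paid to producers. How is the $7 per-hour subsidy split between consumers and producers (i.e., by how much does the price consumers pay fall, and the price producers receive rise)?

Demand slope: (405 − 321)/(14 − 28) = -6, so Qd = 489 − 6P.
Supply slope: (365 − 373)/(16 − 24) = 1, so Qs = P + 349.
Before the subsidy: set 489 − 6P = P + 349 → P* = $20, Q* = 369.
With a per-unit subsidy paid to producers, each receives P + 7 per unit sold, so supply becomes Qs = (P + 7) + 349.
Solving gives Q = 375 with consumers paying $19 and producers receiving $26 (the $7 wedge).
Gain to consumers: $1; to producers: $6. (They sum to $7.)

Consumers gain $1 per hour; producers gain $6 per hour.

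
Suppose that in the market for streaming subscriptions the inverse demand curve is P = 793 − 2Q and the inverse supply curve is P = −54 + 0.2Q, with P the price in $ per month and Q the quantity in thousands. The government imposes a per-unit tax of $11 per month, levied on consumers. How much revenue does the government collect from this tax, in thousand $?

Rewrite in direct form: Qd = 396.5 − 0.5P and Qs = 5P + 270.
Before the tax: set 396.5 − 0.5P = 5P + 270 → P* = $23, Q* = 385.
With the tax collected from consumers, demand (in seller-price terms) shifts: Qd = 396.5 − 0.5(P + 11).
New equilibrium: consumers pay $33, suppliers receive $22, Q = 380. (Wedge: Pb − Ps = 11.)
Revenue = t · Q = 11 · 380 = $4180.

Tax revenue = $4180 thousand.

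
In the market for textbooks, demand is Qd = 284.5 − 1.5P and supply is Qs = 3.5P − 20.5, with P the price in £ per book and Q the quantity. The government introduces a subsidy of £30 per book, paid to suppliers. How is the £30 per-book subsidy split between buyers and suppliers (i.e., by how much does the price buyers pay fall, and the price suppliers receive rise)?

Before the subsidy: set 284.5 − 1.5P = 3.5P − 20.5 → P* = £61, Q* = 193.
With a per-unit subsidy paid to suppliers, each receives P + 30 per unit sold, so supply becomes Qs = 3.5(P + 30) − 20.5.
New equilibrium: buyers pay £40, suppliers receive £70, Q = 224.5. (Wedge: Pb − Ps = −30.)
Gain to buyers: £21; to suppliers: £9. (They sum to £30.)

Buyers gain £21 per book; suppliers gain £9 per book.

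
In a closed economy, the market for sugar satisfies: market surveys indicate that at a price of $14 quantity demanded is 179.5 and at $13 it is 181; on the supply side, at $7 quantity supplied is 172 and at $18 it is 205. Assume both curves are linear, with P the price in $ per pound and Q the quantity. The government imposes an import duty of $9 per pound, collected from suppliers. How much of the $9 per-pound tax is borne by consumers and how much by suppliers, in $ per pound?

Demand slope: (181 − 179.5)/(13 − 14) = -1.5, so Qd = 200.5 − 1.5P.
Supply slope: (205 − 172)/(18 − 7) = 3, so Qs = 3P + 151.
Without the tax, 200.5 − 1.5P = 3P + 151 gives 4.5P = 49.5, so P* = $11 and Q* = 184.
With the tax collected from suppliers, supply shifts: Qs = 3(P − 9) + 151.
New equilibrium: consumers pay $17, suppliers receive $8, Q = 175. (Wedge: Pb − Ps = 9.)
Burden on consumers: $6; on suppliers: $3. (They sum to $9.)

Consumers bear $6 per pound; suppliers bear $3 per pound.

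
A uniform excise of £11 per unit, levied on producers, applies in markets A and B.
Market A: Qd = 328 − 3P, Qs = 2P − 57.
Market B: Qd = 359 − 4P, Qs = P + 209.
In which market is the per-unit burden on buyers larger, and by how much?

Market A, by £2.2.

Market A: pre-tax P* = £77, Q* = 97; post-tax Q = 83.8; per-unit burden on buyers = £4.4.
Market B: pre-tax P* = £30, Q* = 239; post-tax Q = 230.2; per-unit burden on buyers = £2.2.
Difference: £4.4 vs £2.2 → market A is larger by £2.2.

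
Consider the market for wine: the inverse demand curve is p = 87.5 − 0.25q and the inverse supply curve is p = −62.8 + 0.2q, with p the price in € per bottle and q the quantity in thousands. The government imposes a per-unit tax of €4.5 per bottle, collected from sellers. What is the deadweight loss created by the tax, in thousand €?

Rewrite in direct form: qd = 350 − 4p and qs = 5p + 314.
Without the tax, 350 − 4p = 5p + 314 gives 9p = 36, so p* = €4 and q* = 334.
With the tax collected from sellers, supply shifts: qs = 5(p − 4.5) + 314.
New equilibrium: buyers pay €6.5, sellers receive €2, q = 324. (Wedge: pb − ps = 4.5.)
Quantity falls by |ΔQ| = |334 − 324| = 10.
DWL = ½ · t · |ΔQ| = ½ · 4.5 · 10 = €22.5.

Deadweight loss = €22.5 thousand.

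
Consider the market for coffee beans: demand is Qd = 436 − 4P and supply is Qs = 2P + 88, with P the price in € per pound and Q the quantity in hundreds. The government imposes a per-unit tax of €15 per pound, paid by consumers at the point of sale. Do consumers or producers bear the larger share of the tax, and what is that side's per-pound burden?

Producers bear the larger share: €10 per pound.

Without the tax, 436 − 4P = 2P + 88 gives 6P = 348, so P* = €58 and Q* = 204.
With the tax collected from consumers, demand (in seller-price terms) shifts: Qd = 436 − 4(P + 15).
New equilibrium: consumers pay €63, producers receive €48, Q = 184. (Wedge: Pb − Ps = 15.)
Per-pound burden: consumers €5, producers €10.
Producers take the larger share because supply is less price-elastic here (demand slope 4 vs supply slope 2).
The less price-elastic side of the market bears the larger share of a per-unit tax.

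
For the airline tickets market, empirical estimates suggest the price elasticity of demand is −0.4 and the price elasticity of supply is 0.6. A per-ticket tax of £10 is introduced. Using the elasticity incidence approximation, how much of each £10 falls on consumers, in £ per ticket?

Consumers bear ≈ £6 per ticket.

Incidence ratio: consumers' share ≈ εs / (εs + |εd|) = 0.6 / (0.6 + 0.4) = 0.6.
So consumers bear ≈ 0.6 × £10 = £6; suppliers bear £4.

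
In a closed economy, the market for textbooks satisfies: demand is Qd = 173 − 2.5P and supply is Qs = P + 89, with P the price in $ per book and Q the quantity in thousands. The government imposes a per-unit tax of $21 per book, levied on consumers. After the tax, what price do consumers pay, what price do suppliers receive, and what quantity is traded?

Without the tax, 173 − 2.5P = P + 89 gives 3.5P = 84, so P* = $24 and Q* = 113.
With the tax collected from consumers, demand (in seller-price terms) shifts: Qd = 173 − 2.5(P + 21).
New equilibrium: consumers pay $30, suppliers receive $9, Q = 98. (Wedge: Pb − Ps = 21.)

Consumers pay $30; suppliers receive $9; quantity = 98.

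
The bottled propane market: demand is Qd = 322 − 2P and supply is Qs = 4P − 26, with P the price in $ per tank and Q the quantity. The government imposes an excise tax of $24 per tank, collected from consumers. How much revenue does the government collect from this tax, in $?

Tax revenue = $4176.

Without the tax, 322 − 2P = 4P − 26 gives 6P = 348, so P* = $58 and Q* = 206.
With the tax collected from consumers, demand (in seller-price terms) shifts: Qd = 322 − 2(P + 24).
Solving gives Q = 174 with consumers paying $74 and sellers receiving $50 (the $24 wedge).
Revenue = t · Q = 24 · 174 = $4176.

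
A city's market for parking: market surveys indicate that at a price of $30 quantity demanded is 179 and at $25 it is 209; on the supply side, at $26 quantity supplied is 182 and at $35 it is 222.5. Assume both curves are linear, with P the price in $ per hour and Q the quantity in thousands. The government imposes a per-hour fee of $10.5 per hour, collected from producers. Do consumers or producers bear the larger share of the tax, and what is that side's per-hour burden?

Producers bear the larger share: $6 per hour.

Demand slope: (209 − 179)/(25 − 30) = -6, so Qd = 359 − 6P.
Supply slope: (222.5 − 182)/(35 − 26) = 4.5, so Qs = 4.5P + 65.
Without the tax, 359 − 6P = 4.5P + 65 gives 10.5P = 294, so P* = $28 and Q* = 191.
With the tax collected from producers, supply shifts: Qs = 4.5(P − 10.5) + 65.
Solving gives Q = 164 with consumers paying $32.5 and producers receiving $22 (the $10.5 wedge).
Per-hour burden: consumers $4.5, producers $6.
Producers take the larger share because supply is less price-elastic here (demand slope 6 vs supply slope 4.5).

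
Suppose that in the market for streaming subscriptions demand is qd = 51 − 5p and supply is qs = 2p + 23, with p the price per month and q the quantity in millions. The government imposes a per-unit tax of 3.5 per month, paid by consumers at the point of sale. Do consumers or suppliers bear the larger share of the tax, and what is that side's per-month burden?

Before the tax: set 51 − 5p = 2p + 23 → p* = 4, q* = 31.
With the tax collected from consumers, demand (in seller-price terms) shifts: qd = 51 − 5(p + 3.5).
New equilibrium: consumers pay 5, suppliers receive 1.5, q = 26. (Wedge: pb − ps = 3.5.)
Per-month burden: consumers 1, suppliers 2.5.
Suppliers take the larger share because supply is less price-elastic here (demand slope 5 vs supply slope 2).
The less price-elastic side of the market bears the larger share of a per-unit tax.

Suppliers bear the larger share: 2.5 per month.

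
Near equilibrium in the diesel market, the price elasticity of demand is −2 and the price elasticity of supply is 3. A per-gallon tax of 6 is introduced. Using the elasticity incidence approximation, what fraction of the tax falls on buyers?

Buyers' share ≈ 0.6.

Incidence ratio: buyers' share ≈ εs / (εs + |εd|) = 3 / (3 + 2) = 0.6.
Supply is the more elastic side, so buyers bear the larger share.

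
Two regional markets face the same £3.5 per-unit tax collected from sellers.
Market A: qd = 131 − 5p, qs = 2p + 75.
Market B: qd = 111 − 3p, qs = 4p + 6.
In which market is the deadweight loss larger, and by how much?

Market B, by £1.75.

Market A: pre-tax p* = £8, q* = 91; post-tax q = 86; deadweight loss = £8.75.
Market B: pre-tax p* = £15, q* = 66; post-tax q = 60; deadweight loss = £10.5.
Difference: £8.75 vs £10.5 → market B is larger by £1.75.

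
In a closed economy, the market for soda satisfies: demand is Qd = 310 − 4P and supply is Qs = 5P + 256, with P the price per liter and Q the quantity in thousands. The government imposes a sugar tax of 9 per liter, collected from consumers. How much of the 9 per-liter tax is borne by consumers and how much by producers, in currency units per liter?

Consumers bear 5 per liter; producers bear 4 per liter.

Before the tax: set 310 − 4P = 5P + 256 → P* = 6, Q* = 286.
With the tax collected from consumers, demand (in seller-price terms) shifts: Qd = 310 − 4(P + 9).
Solving gives Q = 266 with consumers paying 11 and producers receiving 2 (the 9 wedge).
Burden on consumers: 5; on producers: 4. (They sum to 9.)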